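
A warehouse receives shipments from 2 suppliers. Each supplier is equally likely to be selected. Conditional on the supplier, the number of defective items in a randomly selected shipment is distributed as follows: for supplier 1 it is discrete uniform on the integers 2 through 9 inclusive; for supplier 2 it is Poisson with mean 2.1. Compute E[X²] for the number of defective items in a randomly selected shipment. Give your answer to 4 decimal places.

21.0050

For each component E[X²] = Var + (mean)², giving 1: 35.5; 2: 6.51.
Overall E[X²] = 0.5·35.5 + 0.5·6.51 = 21.005.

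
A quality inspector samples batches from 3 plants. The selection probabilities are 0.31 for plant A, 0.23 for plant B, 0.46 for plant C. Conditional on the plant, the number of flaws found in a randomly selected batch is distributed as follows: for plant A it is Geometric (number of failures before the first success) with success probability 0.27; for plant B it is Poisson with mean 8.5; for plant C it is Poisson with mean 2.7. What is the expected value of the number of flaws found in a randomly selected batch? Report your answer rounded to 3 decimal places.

Component means — A: 2.7037; B: 8.5; C: 2.7.
E[X] = 0.31·2.7037 + 0.23·8.5 + 0.46·2.7 = 4.03515.

4.035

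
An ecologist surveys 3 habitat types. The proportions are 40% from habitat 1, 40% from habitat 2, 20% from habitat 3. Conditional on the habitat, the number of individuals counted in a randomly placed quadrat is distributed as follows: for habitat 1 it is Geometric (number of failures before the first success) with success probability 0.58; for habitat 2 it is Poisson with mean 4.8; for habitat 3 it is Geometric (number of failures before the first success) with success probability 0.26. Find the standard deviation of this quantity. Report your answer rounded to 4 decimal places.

2.8165

Per component, 1: μ=0.724138, E[X²]=1.77289; 2: μ=4.8, E[X²]=27.84; 3: μ=2.84615, E[X²]=19.0473.
E[X] = 0.4·0.724138 + 0.4·4.8 + 0.2·2.84615 = 2.77889.
E[X²] = 0.4·1.77289 + 0.4·27.84 + 0.2·19.0473 = 15.6546.
Var(X) = E[X²] − (E[X])² = 15.6546 − 7.72221 = 7.93242.
SD(X) = √7.93242 = 2.81645.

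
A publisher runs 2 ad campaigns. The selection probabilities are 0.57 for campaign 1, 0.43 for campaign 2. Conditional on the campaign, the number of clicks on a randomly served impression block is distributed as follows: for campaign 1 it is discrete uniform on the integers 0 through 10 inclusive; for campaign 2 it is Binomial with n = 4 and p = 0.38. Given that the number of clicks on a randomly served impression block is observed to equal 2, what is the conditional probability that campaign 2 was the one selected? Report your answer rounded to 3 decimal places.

Likelihoods P(X=2 | ·): 1: 0.0909091; 2: 0.333044.
Posterior ∝ prior × likelihood. Numerator for 2: 0.43·0.333044 = 0.143209.
Normalizing constant: 0.57·0.0909091 + 0.43·0.333044 = 0.195027.
P(2 | observation) = 0.143209 / 0.195027 = 0.734303.

0.734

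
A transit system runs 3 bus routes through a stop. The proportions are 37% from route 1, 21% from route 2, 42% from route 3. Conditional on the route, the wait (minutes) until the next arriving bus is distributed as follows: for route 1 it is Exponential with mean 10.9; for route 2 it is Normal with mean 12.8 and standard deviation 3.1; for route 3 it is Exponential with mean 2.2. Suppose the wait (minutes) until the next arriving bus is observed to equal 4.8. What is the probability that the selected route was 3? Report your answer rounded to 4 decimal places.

0.4856

Likelihoods f(4.8 | ·): 1: 0.0590642; 2: 0.00460688; 3: 0.0512892.
Posterior ∝ prior × likelihood. Numerator for 3: 0.42·0.0512892 = 0.0215415.
Normalizing constant: 0.37·0.0590642 + 0.21·0.00460688 + 0.42·0.0512892 = 0.0443627.
P(3 | observation) = 0.0215415 / 0.0443627 = 0.485576.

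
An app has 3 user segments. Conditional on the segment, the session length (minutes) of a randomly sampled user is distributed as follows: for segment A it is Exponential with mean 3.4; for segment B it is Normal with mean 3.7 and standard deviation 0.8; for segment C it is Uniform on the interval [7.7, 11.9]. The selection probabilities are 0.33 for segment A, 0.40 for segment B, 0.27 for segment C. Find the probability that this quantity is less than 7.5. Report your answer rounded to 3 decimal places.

0.694

Conditional on each segment, P(X < 7.5): A: 0.889847; B: 0.999999; C: 0.
By total probability, P(X < 7.5) = 0.33·0.889847 + 0.4·0.999999 + 0.27·0 = 0.693649.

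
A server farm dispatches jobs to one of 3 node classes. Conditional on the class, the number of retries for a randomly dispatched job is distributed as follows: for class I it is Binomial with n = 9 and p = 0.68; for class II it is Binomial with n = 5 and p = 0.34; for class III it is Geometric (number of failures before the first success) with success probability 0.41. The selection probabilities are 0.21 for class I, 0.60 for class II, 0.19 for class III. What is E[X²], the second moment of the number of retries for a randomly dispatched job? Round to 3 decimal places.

For each component E[X²] = Var + (mean)², giving I: 39.4128; II: 4.012; III: 5.58061.
Overall E[X²] = 0.21·39.4128 + 0.6·4.012 + 0.19·5.58061 = 11.7442.

11.744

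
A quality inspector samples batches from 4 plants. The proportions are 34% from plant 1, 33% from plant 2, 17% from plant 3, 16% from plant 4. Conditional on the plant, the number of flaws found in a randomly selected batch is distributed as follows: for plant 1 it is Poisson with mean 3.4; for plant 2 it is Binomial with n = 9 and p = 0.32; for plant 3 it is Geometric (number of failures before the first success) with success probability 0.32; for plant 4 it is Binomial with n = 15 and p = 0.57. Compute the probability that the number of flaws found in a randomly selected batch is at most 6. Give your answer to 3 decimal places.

0.830

Conditional on each plant, P(X ≤ 6): 1: 0.942147; 2: 0.993572; 3: 0.93277; 4: 0.142731.
By total probability, P(X ≤ 6) = 0.34·0.942147 + 0.33·0.993572 + 0.17·0.93277 + 0.16·0.142731 = 0.829617.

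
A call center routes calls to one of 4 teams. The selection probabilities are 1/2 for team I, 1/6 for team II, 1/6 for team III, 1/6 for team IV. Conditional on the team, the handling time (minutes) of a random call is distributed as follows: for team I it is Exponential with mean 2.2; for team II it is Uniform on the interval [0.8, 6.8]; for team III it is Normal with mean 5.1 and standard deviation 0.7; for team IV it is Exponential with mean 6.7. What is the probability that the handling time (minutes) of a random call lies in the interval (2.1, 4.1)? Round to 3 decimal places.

Conditional on each team, P(2.1 < X < 4.1): I: 0.22988; II: 0.333333; III: 0.0765546; IV: 0.188636.
By total probability, P(2.1 < X < 4.1) = 0.5·0.22988 + 0.166667·0.333333 + 0.166667·0.0765546 + 0.166667·0.188636 = 0.214694.

0.215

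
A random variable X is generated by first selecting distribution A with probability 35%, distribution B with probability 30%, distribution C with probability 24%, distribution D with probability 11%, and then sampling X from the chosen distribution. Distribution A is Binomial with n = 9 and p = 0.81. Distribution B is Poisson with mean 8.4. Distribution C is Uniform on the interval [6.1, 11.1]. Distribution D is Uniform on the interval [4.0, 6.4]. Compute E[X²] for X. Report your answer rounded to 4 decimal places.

For each component E[X²] = Var + (mean)², giving A: 54.5292; B: 78.96; C: 76.0433; D: 27.52.
Overall E[X²] = 0.35·54.5292 + 0.3·78.96 + 0.24·76.0433 + 0.11·27.52 = 64.0508.

64.0508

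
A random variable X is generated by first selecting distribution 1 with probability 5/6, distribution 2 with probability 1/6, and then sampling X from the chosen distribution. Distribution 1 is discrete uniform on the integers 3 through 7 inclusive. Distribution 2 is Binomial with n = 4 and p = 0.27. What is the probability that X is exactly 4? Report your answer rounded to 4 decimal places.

0.1676

Conditional on each component, P(X = 4): 1: 0.2; 2: 0.00531441.
By total probability, P(X = 4) = 0.833333·0.2 + 0.166667·0.00531441 = 0.167552.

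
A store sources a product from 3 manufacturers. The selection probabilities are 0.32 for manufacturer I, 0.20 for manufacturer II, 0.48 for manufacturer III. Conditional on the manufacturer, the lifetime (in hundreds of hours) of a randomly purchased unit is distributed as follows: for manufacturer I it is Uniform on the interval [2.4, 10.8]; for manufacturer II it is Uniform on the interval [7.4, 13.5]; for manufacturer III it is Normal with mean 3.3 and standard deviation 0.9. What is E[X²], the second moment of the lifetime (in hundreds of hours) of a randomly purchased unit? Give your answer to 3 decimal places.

43.897

For each component E[X²] = Var + (mean)², giving I: 49.44; II: 112.303; III: 11.7.
Overall E[X²] = 0.32·49.44 + 0.2·112.303 + 0.48·11.7 = 43.8975.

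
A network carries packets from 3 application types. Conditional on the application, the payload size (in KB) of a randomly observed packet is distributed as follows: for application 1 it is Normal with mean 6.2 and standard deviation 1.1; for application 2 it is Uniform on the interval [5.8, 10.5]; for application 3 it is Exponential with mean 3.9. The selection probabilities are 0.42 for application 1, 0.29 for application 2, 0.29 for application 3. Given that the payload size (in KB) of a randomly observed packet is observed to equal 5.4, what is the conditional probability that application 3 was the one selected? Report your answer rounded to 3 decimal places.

Likelihoods f(5.4 | ·): 1: 0.278396; 2: 0; 3: 0.0642103.
Posterior ∝ prior × likelihood. Numerator for 3: 0.29·0.0642103 = 0.018621.
Normalizing constant: 0.42·0.278396 + 0.29·0 + 0.29·0.0642103 = 0.135547.
P(3 | observation) = 0.018621 / 0.135547 = 0.137376.

0.137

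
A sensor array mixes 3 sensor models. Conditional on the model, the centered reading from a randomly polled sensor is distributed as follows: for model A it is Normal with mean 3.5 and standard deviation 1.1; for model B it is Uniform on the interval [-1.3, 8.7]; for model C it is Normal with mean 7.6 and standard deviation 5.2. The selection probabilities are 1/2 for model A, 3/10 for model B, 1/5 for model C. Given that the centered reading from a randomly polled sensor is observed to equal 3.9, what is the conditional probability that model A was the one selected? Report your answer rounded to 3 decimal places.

Likelihoods f(3.9 | ·): A: 0.339472; B: 0.1; C: 0.0595618.
Posterior ∝ prior × likelihood. Numerator for A: 0.5·0.339472 = 0.169736.
Normalizing constant: 0.5·0.339472 + 0.3·0.1 + 0.2·0.0595618 = 0.211648.
P(A | observation) = 0.169736 / 0.211648 = 0.801972.

0.802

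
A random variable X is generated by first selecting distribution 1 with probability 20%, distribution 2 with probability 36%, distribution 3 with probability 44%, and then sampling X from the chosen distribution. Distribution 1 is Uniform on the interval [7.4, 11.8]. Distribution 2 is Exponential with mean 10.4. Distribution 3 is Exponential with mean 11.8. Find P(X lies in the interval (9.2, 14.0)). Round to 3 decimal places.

Conditional on each component, P(9.2 < X < 14.0): 1: 0.590909; 2: 0.152634; 3: 0.153255.
By total probability, P(9.2 < X < 14.0) = 0.2·0.590909 + 0.36·0.152634 + 0.44·0.153255 = 0.240562.

0.241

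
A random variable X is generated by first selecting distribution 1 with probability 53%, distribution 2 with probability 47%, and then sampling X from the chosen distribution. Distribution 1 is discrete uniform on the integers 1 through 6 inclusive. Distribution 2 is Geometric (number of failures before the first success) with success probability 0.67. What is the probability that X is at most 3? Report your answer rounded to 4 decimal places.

Conditional on each component, P(X ≤ 3): 1: 0.5; 2: 0.988141.
By total probability, P(X ≤ 3) = 0.53·0.5 + 0.47·0.988141 = 0.729426.

0.7294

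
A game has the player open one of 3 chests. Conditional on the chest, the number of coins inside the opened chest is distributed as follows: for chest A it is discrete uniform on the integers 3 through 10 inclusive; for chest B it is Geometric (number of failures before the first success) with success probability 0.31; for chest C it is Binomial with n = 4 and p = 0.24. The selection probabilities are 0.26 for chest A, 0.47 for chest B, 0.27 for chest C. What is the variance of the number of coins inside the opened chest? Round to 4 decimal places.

9.5269

Per component, A: μ=6.5, E[X²]=47.5; B: μ=2.22581, E[X²]=12.1342; C: μ=0.96, E[X²]=1.6512.
E[X] = 0.26·6.5 + 0.47·2.22581 + 0.27·0.96 = 2.99533.
E[X²] = 0.26·47.5 + 0.47·12.1342 + 0.27·1.6512 = 18.4989.
Var(X) = E[X²] − (E[X])² = 18.4989 − 8.972 = 9.52692.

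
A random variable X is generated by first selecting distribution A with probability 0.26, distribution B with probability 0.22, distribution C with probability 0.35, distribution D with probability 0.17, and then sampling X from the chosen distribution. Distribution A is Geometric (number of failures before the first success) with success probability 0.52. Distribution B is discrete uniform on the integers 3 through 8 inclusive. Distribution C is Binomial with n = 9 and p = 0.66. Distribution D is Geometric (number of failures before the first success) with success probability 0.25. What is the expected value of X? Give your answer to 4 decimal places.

Component means — A: 0.923077; B: 5.5; C: 5.94; D: 3.
E[X] = 0.26·0.923077 + 0.22·5.5 + 0.35·5.94 + 0.17·3 = 4.039.

4.0390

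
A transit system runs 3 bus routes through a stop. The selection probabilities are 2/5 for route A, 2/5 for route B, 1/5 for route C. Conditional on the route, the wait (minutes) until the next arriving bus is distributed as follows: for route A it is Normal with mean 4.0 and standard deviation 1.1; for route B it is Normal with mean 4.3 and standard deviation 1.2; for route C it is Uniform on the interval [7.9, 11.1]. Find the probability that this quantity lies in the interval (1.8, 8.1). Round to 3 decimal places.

Conditional on each route, P(1.8 < X < 8.1): A: 0.977153; B: 0.980619; C: 0.0625.
By total probability, P(1.8 < X < 8.1) = 0.4·0.977153 + 0.4·0.980619 + 0.2·0.0625 = 0.795609.

0.796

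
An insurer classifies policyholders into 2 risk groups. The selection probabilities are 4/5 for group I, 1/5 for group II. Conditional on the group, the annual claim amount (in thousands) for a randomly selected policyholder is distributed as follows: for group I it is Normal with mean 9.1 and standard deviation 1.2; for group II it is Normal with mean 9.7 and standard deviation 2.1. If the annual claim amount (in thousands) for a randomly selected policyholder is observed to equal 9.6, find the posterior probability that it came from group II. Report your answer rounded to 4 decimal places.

Likelihoods f(9.6 | ·): I: 0.30481; II: 0.189757.
Posterior ∝ prior × likelihood. Numerator for II: 0.2·0.189757 = 0.0379514.
Normalizing constant: 0.8·0.30481 + 0.2·0.189757 = 0.2818.
P(II | observation) = 0.0379514 / 0.2818 = 0.134675.

0.1347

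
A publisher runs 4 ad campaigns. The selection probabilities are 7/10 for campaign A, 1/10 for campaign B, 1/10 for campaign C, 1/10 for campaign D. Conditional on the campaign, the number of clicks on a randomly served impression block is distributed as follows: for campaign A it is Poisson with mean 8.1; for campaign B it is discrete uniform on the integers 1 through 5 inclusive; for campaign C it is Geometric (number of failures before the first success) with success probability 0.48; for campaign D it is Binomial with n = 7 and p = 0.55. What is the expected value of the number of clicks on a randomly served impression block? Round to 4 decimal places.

6.4633

Component means — A: 8.1; B: 3; C: 1.08333; D: 3.85.
E[X] = 0.7·8.1 + 0.1·3 + 0.1·1.08333 + 0.1·3.85 = 6.46333.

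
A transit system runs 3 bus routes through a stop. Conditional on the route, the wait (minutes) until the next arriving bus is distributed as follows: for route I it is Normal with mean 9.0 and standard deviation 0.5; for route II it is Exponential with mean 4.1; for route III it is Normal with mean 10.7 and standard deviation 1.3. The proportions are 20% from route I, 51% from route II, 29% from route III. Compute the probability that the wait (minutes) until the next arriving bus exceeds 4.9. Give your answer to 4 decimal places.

0.6444

Conditional on each route, P(X > 4.9): I: 1; II: 0.302667; III: 0.999996.
By total probability, P(X > 4.9) = 0.2·1 + 0.51·0.302667 + 0.29·0.999996 = 0.644359.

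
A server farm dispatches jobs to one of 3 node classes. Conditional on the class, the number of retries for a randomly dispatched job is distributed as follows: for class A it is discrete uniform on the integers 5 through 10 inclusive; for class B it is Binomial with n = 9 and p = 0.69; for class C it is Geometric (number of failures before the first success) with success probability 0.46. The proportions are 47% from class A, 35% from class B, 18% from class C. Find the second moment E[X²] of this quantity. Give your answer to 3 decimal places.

42.687

For each component E[X²] = Var + (mean)², giving A: 59.1667; B: 40.4892; C: 3.93006.
Overall E[X²] = 0.47·59.1667 + 0.35·40.4892 + 0.18·3.93006 = 42.687.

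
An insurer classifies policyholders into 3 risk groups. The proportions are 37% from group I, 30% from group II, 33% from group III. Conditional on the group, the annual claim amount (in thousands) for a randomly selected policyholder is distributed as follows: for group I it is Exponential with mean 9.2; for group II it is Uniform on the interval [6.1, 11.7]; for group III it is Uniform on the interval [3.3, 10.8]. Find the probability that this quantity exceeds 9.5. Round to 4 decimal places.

Conditional on each group, P(X > 9.5): I: 0.356077; II: 0.392857; III: 0.173333.
By total probability, P(X > 9.5) = 0.37·0.356077 + 0.3·0.392857 + 0.33·0.173333 = 0.306806.

0.3068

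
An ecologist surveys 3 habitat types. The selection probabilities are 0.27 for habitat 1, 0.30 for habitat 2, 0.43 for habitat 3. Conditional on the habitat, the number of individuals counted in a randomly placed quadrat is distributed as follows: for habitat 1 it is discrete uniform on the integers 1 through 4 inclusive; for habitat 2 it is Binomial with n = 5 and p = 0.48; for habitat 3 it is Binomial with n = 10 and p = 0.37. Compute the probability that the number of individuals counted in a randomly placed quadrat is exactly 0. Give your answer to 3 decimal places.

Conditional on each habitat, P(X = 0): 1: 0; 2: 0.0380204; 3: 0.0098493.
By total probability, P(X = 0) = 0.27·0 + 0.3·0.0380204 + 0.43·0.0098493 = 0.0156413.

0.016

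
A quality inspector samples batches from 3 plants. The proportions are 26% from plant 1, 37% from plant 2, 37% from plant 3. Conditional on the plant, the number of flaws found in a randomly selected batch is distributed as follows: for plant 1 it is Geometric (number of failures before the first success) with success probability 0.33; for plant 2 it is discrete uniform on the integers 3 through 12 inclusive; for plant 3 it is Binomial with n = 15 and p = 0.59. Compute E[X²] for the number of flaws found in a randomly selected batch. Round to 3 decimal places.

56.858

For each component E[X²] = Var + (mean)², giving 1: 10.2746; 2: 64.5; 3: 81.951.
Overall E[X²] = 0.26·10.2746 + 0.37·64.5 + 0.37·81.951 = 56.8583.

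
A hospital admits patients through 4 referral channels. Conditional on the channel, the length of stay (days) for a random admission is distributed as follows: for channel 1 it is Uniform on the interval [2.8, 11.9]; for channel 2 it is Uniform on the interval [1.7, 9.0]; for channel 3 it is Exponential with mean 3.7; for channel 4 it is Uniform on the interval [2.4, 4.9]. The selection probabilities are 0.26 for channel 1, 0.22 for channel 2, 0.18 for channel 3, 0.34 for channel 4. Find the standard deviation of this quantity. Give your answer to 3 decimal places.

2.793

Per component, 1: μ=7.35, E[X²]=60.9233; 2: μ=5.35, E[X²]=33.0633; 3: μ=3.7, E[X²]=27.38; 4: μ=3.65, E[X²]=13.8433.
E[X] = 0.26·7.35 + 0.22·5.35 + 0.18·3.7 + 0.34·3.65 = 4.995.
E[X²] = 0.26·60.9233 + 0.22·33.0633 + 0.18·27.38 + 0.34·13.8433 = 32.7491.
Var(X) = E[X²] − (E[X])² = 32.7491 − 24.95 = 7.79911.
SD(X) = √7.79911 = 2.79269.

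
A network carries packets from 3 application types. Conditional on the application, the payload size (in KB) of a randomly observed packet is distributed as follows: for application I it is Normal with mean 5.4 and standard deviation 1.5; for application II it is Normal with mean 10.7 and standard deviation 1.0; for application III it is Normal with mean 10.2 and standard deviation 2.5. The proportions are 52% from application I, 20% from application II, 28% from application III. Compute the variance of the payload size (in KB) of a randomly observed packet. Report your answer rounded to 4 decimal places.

Per component, I: μ=5.4, E[X²]=31.41; II: μ=10.7, E[X²]=115.49; III: μ=10.2, E[X²]=110.29.
E[X] = 0.52·5.4 + 0.2·10.7 + 0.28·10.2 = 7.804.
E[X²] = 0.52·31.41 + 0.2·115.49 + 0.28·110.29 = 70.3124.
Var(X) = E[X²] − (E[X])² = 70.3124 − 60.9024 = 9.40998.

9.4100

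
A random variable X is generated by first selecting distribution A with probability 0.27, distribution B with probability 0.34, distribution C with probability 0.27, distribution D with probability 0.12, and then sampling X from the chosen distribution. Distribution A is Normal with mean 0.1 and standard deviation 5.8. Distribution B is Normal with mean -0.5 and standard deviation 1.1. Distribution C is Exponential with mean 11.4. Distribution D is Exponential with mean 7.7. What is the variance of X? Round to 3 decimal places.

Per component, A: μ=0.1, E[X²]=33.65; B: μ=-0.5, E[X²]=1.46; C: μ=11.4, E[X²]=259.92; D: μ=7.7, E[X²]=118.58.
E[X] = 0.27·0.1 + 0.34·-0.5 + 0.27·11.4 + 0.12·7.7 = 3.859.
E[X²] = 0.27·33.65 + 0.34·1.46 + 0.27·259.92 + 0.12·118.58 = 93.9899.
Var(X) = E[X²] − (E[X])² = 93.9899 − 14.8919 = 79.098.

79.098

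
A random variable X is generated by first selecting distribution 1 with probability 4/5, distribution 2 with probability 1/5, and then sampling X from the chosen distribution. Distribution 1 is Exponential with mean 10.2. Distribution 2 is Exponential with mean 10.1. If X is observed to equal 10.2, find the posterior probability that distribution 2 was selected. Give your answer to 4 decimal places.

0.2000

Likelihoods f(10.2 | ·): 1: 0.0360666; 2: 0.0360649.
Posterior ∝ prior × likelihood. Numerator for 2: 0.2·0.0360649 = 0.00721297.
Normalizing constant: 0.8·0.0360666 + 0.2·0.0360649 = 0.0360663.
P(2 | observation) = 0.00721297 / 0.0360663 = 0.199992.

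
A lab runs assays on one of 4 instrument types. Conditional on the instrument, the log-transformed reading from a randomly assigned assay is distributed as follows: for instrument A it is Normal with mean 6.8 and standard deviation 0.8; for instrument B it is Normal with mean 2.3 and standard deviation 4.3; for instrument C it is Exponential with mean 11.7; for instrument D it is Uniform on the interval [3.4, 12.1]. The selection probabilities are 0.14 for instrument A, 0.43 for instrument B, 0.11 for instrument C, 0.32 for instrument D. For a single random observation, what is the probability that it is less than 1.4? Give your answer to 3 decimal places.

0.192

Conditional on each instrument, P(X < 1.4): A: 7.39225e-12; B: 0.417106; C: 0.112776; D: 0.
By total probability, P(X < 1.4) = 0.14·7.39225e-12 + 0.43·0.417106 + 0.11·0.112776 + 0.32·0 = 0.191761.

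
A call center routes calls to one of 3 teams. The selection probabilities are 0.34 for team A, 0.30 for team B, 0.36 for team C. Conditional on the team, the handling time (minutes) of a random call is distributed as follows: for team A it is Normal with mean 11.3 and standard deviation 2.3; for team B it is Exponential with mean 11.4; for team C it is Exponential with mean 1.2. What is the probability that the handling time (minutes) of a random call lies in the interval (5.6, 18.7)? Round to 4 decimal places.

Conditional on each team, P(5.6 < X < 18.7): A: 0.992752; B: 0.417963; C: 0.00940339.
By total probability, P(5.6 < X < 18.7) = 0.34·0.992752 + 0.3·0.417963 + 0.36·0.00940339 = 0.46631.

0.4663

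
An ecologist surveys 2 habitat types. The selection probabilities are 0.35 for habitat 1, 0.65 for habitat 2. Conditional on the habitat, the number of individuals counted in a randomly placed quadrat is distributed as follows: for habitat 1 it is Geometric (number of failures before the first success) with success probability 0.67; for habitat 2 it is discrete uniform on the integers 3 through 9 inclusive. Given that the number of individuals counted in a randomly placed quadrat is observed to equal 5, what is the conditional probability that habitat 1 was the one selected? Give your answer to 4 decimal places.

Likelihoods P(X=5 | ·): 1: 0.00262207; 2: 0.142857.
Posterior ∝ prior × likelihood. Numerator for 1: 0.35·0.00262207 = 0.000917725.
Normalizing constant: 0.35·0.00262207 + 0.65·0.142857 = 0.0937749.
P(1 | observation) = 0.000917725 / 0.0937749 = 0.00978647.

0.0098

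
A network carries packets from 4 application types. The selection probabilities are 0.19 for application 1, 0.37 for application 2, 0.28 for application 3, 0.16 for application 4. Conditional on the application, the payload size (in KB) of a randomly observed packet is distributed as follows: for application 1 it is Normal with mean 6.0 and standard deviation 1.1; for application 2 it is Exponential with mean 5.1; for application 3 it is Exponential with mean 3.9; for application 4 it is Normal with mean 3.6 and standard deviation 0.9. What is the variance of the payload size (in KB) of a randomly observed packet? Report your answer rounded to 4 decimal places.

14.9951

Per component, 1: μ=6, E[X²]=37.21; 2: μ=5.1, E[X²]=52.02; 3: μ=3.9, E[X²]=30.42; 4: μ=3.6, E[X²]=13.77.
E[X] = 0.19·6 + 0.37·5.1 + 0.28·3.9 + 0.16·3.6 = 4.695.
E[X²] = 0.19·37.21 + 0.37·52.02 + 0.28·30.42 + 0.16·13.77 = 37.0381.
Var(X) = E[X²] − (E[X])² = 37.0381 − 22.043 = 14.9951.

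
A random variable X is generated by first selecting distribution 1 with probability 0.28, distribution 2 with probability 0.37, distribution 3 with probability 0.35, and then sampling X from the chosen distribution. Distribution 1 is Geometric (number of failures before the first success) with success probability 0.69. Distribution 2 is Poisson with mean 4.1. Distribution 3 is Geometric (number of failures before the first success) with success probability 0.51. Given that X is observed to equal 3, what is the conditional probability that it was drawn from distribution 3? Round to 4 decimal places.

0.2161

Likelihoods P(X=3 | ·): 1: 0.0205558; 2: 0.190368; 3: 0.060001.
Posterior ∝ prior × likelihood. Numerator for 3: 0.35·0.060001 = 0.0210003.
Normalizing constant: 0.28·0.0205558 + 0.37·0.190368 + 0.35·0.060001 = 0.097192.
P(3 | observation) = 0.0210003 / 0.097192 = 0.216071.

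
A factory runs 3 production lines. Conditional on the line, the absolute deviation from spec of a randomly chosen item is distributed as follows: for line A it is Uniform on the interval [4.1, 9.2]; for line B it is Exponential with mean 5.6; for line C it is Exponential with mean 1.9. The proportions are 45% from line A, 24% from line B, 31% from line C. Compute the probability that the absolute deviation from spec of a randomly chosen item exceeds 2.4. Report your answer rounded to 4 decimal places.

0.6940

Conditional on each line, P(X > 2.4): A: 1; B: 0.651439; C: 0.28276.
By total probability, P(X > 2.4) = 0.45·1 + 0.24·0.651439 + 0.31·0.28276 = 0.694001.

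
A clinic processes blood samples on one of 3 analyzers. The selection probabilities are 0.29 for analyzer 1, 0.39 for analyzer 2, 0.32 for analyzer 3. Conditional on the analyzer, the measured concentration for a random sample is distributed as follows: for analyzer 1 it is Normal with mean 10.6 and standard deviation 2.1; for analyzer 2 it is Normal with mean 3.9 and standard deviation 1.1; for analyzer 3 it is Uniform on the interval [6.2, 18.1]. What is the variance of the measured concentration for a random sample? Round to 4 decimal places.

Per component, 1: μ=10.6, E[X²]=116.77; 2: μ=3.9, E[X²]=16.42; 3: μ=12.15, E[X²]=159.423.
E[X] = 0.29·10.6 + 0.39·3.9 + 0.32·12.15 = 8.483.
E[X²] = 0.29·116.77 + 0.39·16.42 + 0.32·159.423 = 91.2826.
Var(X) = E[X²] − (E[X])² = 91.2826 − 71.9613 = 19.3213.

19.3213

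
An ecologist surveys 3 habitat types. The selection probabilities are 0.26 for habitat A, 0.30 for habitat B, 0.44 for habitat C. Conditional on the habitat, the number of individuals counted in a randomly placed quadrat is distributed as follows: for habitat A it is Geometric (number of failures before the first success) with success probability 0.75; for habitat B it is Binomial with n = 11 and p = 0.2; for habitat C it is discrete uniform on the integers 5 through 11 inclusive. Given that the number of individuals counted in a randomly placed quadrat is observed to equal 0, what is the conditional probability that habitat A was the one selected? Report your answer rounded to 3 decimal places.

0.883

Likelihoods P(X=0 | ·): A: 0.75; B: 0.0858993; C: 0.
Posterior ∝ prior × likelihood. Numerator for A: 0.26·0.75 = 0.195.
Normalizing constant: 0.26·0.75 + 0.3·0.0858993 + 0.44·0 = 0.22077.
P(A | observation) = 0.195 / 0.22077 = 0.883273.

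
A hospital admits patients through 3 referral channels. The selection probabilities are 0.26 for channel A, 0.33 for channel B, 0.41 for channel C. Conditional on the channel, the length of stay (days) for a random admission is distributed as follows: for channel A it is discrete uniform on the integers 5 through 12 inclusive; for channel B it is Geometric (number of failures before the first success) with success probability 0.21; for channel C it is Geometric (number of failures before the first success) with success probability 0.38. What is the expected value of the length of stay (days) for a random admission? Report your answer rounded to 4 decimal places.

Component means — A: 8.5; B: 3.7619; C: 1.63158.
E[X] = 0.26·8.5 + 0.33·3.7619 + 0.41·1.63158 = 4.12038.

4.1204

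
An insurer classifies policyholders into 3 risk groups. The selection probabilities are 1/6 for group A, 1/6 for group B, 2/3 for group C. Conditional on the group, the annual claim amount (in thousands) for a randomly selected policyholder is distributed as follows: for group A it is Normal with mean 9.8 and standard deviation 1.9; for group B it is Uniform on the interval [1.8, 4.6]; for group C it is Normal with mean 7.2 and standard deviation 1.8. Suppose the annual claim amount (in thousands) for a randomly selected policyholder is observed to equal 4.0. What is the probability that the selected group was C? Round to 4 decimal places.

0.3370

Likelihoods f(4.0 | ·): A: 0.0019891; B: 0.357143; C: 0.0456399.
Posterior ∝ prior × likelihood. Numerator for C: 0.666667·0.0456399 = 0.0304266.
Normalizing constant: 0.166667·0.0019891 + 0.166667·0.357143 + 0.666667·0.0456399 = 0.090282.
P(C | observation) = 0.0304266 / 0.090282 = 0.337018.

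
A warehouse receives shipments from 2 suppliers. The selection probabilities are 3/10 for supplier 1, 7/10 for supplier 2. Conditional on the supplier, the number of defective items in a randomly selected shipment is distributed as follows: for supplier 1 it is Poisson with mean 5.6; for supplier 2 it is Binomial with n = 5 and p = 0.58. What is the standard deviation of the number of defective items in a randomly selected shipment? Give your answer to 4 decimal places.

2.0158

Per component, 1: μ=5.6, E[X²]=36.96; 2: μ=2.9, E[X²]=9.628.
E[X] = 0.3·5.6 + 0.7·2.9 = 3.71.
E[X²] = 0.3·36.96 + 0.7·9.628 = 17.8276.
Var(X) = E[X²] − (E[X])² = 17.8276 − 13.7641 = 4.0635.
SD(X) = √4.0635 = 2.01581.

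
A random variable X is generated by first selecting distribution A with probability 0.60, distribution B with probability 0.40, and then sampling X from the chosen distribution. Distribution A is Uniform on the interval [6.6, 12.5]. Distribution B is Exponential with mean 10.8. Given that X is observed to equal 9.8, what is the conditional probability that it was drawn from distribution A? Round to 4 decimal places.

0.8719

Likelihoods f(9.8 | ·): A: 0.169492; B: 0.0373675.
Posterior ∝ prior × likelihood. Numerator for A: 0.6·0.169492 = 0.101695.
Normalizing constant: 0.6·0.169492 + 0.4·0.0373675 = 0.116642.
P(A | observation) = 0.101695 / 0.116642 = 0.871856.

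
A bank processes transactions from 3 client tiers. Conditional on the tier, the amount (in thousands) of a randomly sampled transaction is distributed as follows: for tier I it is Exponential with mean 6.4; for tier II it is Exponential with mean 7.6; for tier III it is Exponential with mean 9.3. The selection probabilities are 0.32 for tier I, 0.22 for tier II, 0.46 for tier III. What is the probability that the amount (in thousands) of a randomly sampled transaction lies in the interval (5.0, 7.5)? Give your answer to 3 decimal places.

0.143

Conditional on each tier, P(5.0 < X < 7.5): I: 0.148048; II: 0.145189; III: 0.137689.
By total probability, P(5.0 < X < 7.5) = 0.32·0.148048 + 0.22·0.145189 + 0.46·0.137689 = 0.142654.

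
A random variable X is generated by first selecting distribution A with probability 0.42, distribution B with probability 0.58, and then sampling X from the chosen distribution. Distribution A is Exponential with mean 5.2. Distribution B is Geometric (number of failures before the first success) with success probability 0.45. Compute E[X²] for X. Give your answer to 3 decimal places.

25.155

For each component E[X²] = Var + (mean)², giving A: 54.08; B: 4.20988.
Overall E[X²] = 0.42·54.08 + 0.58·4.20988 = 25.1553.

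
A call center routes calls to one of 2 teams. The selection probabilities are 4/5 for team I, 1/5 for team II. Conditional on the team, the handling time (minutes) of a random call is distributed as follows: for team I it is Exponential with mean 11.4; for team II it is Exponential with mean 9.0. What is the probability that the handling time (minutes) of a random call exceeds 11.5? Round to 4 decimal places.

Conditional on each team, P(X > 11.5): I: 0.364667; II: 0.278656.
By total probability, P(X > 11.5) = 0.8·0.364667 + 0.2·0.278656 = 0.347464.

0.3475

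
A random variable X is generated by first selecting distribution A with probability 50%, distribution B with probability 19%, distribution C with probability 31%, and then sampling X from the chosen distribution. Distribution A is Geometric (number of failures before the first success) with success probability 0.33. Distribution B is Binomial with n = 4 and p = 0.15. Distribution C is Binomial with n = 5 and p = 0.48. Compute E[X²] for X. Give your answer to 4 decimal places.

For each component E[X²] = Var + (mean)², giving A: 10.2746; B: 0.87; C: 7.008.
Overall E[X²] = 0.5·10.2746 + 0.19·0.87 + 0.31·7.008 = 7.47506.

7.4751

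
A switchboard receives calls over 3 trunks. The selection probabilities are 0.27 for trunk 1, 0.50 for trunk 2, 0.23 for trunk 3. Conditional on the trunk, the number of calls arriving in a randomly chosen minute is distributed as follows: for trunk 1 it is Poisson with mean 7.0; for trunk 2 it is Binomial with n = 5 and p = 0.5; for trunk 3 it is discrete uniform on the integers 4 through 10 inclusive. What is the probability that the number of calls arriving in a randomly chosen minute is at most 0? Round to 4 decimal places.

0.0159

Conditional on each trunk, P(X ≤ 0): 1: 0.000911882; 2: 0.03125; 3: 0.
By total probability, P(X ≤ 0) = 0.27·0.000911882 + 0.5·0.03125 + 0.23·0 = 0.0158712.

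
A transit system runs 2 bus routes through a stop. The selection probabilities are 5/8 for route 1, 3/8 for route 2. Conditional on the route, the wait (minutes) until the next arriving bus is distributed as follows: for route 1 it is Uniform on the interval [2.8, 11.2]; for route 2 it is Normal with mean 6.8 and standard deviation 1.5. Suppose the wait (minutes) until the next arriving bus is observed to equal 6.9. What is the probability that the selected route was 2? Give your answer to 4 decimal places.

Likelihoods f(6.9 | ·): 1: 0.119048; 2: 0.265371.
Posterior ∝ prior × likelihood. Numerator for 2: 0.375·0.265371 = 0.0995142.
Normalizing constant: 0.625·0.119048 + 0.375·0.265371 = 0.173919.
P(2 | observation) = 0.0995142 / 0.173919 = 0.572187.

0.5722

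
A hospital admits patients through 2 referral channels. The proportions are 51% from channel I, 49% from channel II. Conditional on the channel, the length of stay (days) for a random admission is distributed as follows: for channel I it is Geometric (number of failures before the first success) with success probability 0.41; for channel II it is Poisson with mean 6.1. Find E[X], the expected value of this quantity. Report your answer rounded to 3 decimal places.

3.723

Component means — I: 1.43902; II: 6.1.
E[X] = 0.51·1.43902 + 0.49·6.1 = 3.7229.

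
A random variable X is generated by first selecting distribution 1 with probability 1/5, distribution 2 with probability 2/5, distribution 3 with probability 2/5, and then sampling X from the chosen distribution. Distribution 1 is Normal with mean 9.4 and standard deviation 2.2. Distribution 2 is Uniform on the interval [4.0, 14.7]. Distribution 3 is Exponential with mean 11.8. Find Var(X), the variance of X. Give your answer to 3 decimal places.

Per component, 1: μ=9.4, E[X²]=93.2; 2: μ=9.35, E[X²]=96.9633; 3: μ=11.8, E[X²]=278.48.
E[X] = 0.2·9.4 + 0.4·9.35 + 0.4·11.8 = 10.34.
E[X²] = 0.2·93.2 + 0.4·96.9633 + 0.4·278.48 = 168.817.
Var(X) = E[X²] − (E[X])² = 168.817 − 106.916 = 61.9017.

61.902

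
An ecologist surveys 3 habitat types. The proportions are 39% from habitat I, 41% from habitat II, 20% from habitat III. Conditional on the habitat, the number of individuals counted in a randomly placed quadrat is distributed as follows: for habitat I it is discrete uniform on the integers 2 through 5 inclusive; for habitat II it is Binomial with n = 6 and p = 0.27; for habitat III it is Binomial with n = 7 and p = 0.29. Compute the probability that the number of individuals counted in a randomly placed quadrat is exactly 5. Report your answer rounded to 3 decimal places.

0.104

Conditional on each habitat, P(X = 5): I: 0.25; II: 0.00628482; III: 0.0217133.
By total probability, P(X = 5) = 0.39·0.25 + 0.41·0.00628482 + 0.2·0.0217133 = 0.104419.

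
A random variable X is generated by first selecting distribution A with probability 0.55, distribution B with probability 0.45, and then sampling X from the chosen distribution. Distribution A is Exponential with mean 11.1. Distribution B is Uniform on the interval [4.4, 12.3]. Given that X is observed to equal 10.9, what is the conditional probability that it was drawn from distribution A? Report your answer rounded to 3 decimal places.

0.246

Likelihoods f(10.9 | ·): A: 0.0337449; B: 0.126582.
Posterior ∝ prior × likelihood. Numerator for A: 0.55·0.0337449 = 0.0185597.
Normalizing constant: 0.55·0.0337449 + 0.45·0.126582 = 0.0755217.
P(A | observation) = 0.0185597 / 0.0755217 = 0.245753.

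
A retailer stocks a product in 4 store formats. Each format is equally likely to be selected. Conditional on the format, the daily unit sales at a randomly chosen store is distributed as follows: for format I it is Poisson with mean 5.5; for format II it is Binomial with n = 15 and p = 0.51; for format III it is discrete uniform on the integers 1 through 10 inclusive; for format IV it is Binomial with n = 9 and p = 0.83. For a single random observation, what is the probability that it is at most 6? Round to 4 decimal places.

Conditional on each format, P(X ≤ 6): I: 0.686036; II: 0.276694; III: 0.6; IV: 0.186136.
By total probability, P(X ≤ 6) = 0.25·0.686036 + 0.25·0.276694 + 0.25·0.6 + 0.25·0.186136 = 0.437216.

0.4372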